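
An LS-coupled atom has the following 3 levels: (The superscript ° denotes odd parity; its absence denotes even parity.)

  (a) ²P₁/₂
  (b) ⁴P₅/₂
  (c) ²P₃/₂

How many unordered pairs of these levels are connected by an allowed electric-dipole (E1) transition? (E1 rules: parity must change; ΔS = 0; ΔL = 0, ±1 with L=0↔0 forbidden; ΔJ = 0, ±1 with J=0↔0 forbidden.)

(a)–(b): forbidden (parity, ΔS, ΔJ).
(a)–(c): forbidden (parity).
(b)–(c): forbidden (parity, ΔS).
Allowed pairs: 0 of 3.

0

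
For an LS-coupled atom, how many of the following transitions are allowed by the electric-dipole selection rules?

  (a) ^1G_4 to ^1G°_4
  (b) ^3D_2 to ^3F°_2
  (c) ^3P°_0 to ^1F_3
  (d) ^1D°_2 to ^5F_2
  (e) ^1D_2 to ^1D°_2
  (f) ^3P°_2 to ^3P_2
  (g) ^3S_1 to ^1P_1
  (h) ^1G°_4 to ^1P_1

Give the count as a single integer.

4

(a) allowed
(b) allowed
(c) forbidden (ΔS, ΔL, ΔJ fail)
(d) forbidden (ΔS fails)
(e) allowed
(f) allowed
(g) forbidden (parity, ΔS fail)
(h) forbidden (ΔL, ΔJ fail)
Total allowed: 4 of 8.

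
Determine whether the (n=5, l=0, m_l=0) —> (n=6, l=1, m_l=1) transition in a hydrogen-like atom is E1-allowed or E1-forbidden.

l: 0 → 1 (Δl = +1). Δl = ±1 passes.
m_l: 0 → 1 (Δm_l = +1). |Δm_l| ≤ 1 passes.
All E1 selection rules are satisfied.

allowed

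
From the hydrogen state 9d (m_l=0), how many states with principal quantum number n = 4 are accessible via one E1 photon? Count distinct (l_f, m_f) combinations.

E1 requires Δl = ±1, so l_f ∈ {1, 3}; with 0 ≤ l_f ≤ n_f−1 = 3, the allowed l_f values are {1, 3}.
For l_f = 1: m_f ∈ {m_i−1, m_i, m_i+1} ∩ [−1, 1] = {-1, 0, 1} → 3 states.
For l_f = 3: m_f ∈ {m_i−1, m_i, m_i+1} ∩ [−3, 3] = {-1, 0, 1} → 3 states.
Total: 6.

6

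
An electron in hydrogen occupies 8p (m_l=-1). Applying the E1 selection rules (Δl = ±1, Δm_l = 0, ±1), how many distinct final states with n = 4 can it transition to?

4

E1 requires Δl = ±1, so l_f ∈ {0, 2}; with 0 ≤ l_f ≤ n_f−1 = 3, the allowed l_f values are {0, 2}.
For l_f = 0: m_f ∈ {m_i−1, m_i, m_i+1} ∩ [−0, 0] = {0} → 1 state.
For l_f = 2: m_f ∈ {m_i−1, m_i, m_i+1} ∩ [−2, 2] = {-2, -1, 0} → 3 states.
Total: 4.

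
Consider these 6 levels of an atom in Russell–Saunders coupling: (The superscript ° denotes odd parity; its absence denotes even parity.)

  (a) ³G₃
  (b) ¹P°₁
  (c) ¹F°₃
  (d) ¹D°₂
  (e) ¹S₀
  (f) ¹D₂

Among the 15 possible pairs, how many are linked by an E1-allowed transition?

4

(a)–(b): forbidden (ΔS, ΔL, ΔJ).
(a)–(c): forbidden (ΔS).
(a)–(d): forbidden (ΔS, ΔL).
(a)–(e): forbidden (parity, ΔS, ΔL, ΔJ).
(a)–(f): forbidden (parity, ΔS, ΔL).
(b)–(c): forbidden (parity, ΔL, ΔJ).
(b)–(d): forbidden (parity).
(b)–(e): allowed.
(b)–(f): allowed.
(c)–(d): forbidden (parity).
(c)–(e): forbidden (ΔL, ΔJ).
(c)–(f): allowed.
(d)–(e): forbidden (ΔL, ΔJ).
(d)–(f): allowed.
(e)–(f): forbidden (parity, ΔL, ΔJ).
Allowed pairs: 4 of 15.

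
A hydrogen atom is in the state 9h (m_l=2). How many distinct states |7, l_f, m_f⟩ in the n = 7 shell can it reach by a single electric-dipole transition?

E1 requires Δl = ±1, so l_f ∈ {4, 6}; with 0 ≤ l_f ≤ n_f−1 = 6, the allowed l_f values are {4, 6}.
For l_f = 4: m_f ∈ {m_i−1, m_i, m_i+1} ∩ [−4, 4] = {1, 2, 3} → 3 states.
For l_f = 6: m_f ∈ {m_i−1, m_i, m_i+1} ∩ [−6, 6] = {1, 2, 3} → 3 states.
Total: 6.

6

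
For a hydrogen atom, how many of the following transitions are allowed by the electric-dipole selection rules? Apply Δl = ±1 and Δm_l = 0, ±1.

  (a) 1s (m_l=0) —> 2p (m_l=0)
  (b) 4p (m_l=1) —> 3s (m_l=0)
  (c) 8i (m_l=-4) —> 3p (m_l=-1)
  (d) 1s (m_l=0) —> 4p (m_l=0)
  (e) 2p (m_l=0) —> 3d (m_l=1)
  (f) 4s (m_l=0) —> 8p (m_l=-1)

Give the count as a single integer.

5

(a) allowed
(b) allowed
(c) forbidden — Δl = -5 (E1 requires Δl = ±1); Δm_l = +3 (E1 requires Δm_l = 0, ±1)
(d) allowed
(e) allowed
(f) allowed
Total allowed: 5 of 6.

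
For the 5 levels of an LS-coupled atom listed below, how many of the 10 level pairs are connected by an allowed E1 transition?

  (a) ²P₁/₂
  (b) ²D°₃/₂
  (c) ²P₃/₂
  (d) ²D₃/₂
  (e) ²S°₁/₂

(a)–(b): allowed.
(a)–(c): forbidden (parity).
(a)–(d): forbidden (parity).
(a)–(e): allowed.
(b)–(c): allowed.
(b)–(d): allowed.
(b)–(e): forbidden (parity, ΔL).
(c)–(d): forbidden (parity).
(c)–(e): allowed.
(d)–(e): forbidden (ΔL).
Allowed pairs: 5 of 10.

5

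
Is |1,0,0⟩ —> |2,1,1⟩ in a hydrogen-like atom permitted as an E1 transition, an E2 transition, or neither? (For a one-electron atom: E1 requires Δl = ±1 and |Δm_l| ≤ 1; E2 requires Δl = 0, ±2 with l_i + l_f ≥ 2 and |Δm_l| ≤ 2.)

E1

Δl = 1 − 0 = +1; l_i + l_f = 1.
Δm_l = +1.
E1 (Δl = ±1, |Δm_l| ≤ 1): satisfied.
E2 (Δl = 0,±2, l_i+l_f ≥ 2, |Δm_l| ≤ 2): not satisfied.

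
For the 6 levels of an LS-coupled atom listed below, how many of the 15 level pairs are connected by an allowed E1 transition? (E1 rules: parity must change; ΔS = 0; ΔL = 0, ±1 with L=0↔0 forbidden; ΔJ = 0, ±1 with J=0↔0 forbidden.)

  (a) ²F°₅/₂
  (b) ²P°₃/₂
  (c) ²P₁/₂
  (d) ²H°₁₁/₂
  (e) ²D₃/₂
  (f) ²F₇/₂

(a)–(b): forbidden (parity, ΔL).
(a)–(c): forbidden (ΔL, ΔJ).
(a)–(d): forbidden (parity, ΔL, ΔJ).
(a)–(e): allowed.
(a)–(f): allowed.
(b)–(c): allowed.
(b)–(d): forbidden (parity, ΔL, ΔJ).
(b)–(e): allowed.
(b)–(f): forbidden (ΔL, ΔJ).
(c)–(d): forbidden (ΔL, ΔJ).
(c)–(e): forbidden (parity).
(c)–(f): forbidden (parity, ΔL, ΔJ).
(d)–(e): forbidden (ΔL, ΔJ).
(d)–(f): forbidden (ΔL, ΔJ).
(e)–(f): forbidden (parity, ΔJ).
Allowed pairs: 4 of 15.

4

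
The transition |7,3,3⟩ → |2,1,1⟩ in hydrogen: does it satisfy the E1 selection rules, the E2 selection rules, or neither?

E2

Δl = 1 − 3 = -2; l_i + l_f = 4.
Δm_l = -2.
E1 (Δl = ±1, |Δm_l| ≤ 1): not satisfied.
E2 (Δl = 0,±2, l_i+l_f ≥ 2, |Δm_l| ≤ 2): satisfied.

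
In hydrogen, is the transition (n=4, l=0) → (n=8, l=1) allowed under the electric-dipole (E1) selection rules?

allowed

Initial l = 0, final l = 1, so Δl = +1. E1 requires Δl = ±1: ok.
All E1 selection rules are satisfied.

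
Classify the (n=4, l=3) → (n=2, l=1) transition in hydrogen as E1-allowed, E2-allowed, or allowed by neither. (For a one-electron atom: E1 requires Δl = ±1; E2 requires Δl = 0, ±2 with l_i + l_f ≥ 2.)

E2

Δl = 1 − 3 = -2; l_i + l_f = 4.
E1 (Δl = ±1): not satisfied.
E2 (Δl = 0,±2, l_i+l_f ≥ 2): satisfied.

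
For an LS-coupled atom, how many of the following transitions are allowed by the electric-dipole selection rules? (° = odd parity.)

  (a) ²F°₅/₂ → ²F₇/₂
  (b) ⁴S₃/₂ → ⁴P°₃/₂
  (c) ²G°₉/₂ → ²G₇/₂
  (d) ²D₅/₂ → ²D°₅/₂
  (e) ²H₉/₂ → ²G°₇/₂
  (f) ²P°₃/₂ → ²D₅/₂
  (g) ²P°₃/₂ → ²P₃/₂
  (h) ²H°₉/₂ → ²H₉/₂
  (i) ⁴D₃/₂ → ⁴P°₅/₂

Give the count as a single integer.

9

(a) allowed
(b) allowed
(c) allowed
(d) allowed
(e) allowed
(f) allowed
(g) allowed
(h) allowed
(i) allowed
Total allowed: 9 of 9.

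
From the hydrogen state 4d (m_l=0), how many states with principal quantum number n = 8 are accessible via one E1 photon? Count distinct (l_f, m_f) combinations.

E1 requires Δl = ±1, so l_f ∈ {1, 3}; with 0 ≤ l_f ≤ n_f−1 = 7, the allowed l_f values are {1, 3}.
For l_f = 1: m_f ∈ {m_i−1, m_i, m_i+1} ∩ [−1, 1] = {-1, 0, 1} → 3 states.
For l_f = 3: m_f ∈ {m_i−1, m_i, m_i+1} ∩ [−3, 3] = {-1, 0, 1} → 3 states.
Total: 6.

6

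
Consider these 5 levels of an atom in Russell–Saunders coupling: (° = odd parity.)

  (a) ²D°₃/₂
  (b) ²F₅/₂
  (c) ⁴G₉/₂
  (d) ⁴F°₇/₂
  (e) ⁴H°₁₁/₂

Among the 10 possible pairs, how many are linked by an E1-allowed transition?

3

(a)–(b): allowed.
(a)–(c): forbidden (ΔS, ΔL, ΔJ).
(a)–(d): forbidden (parity, ΔS, ΔJ).
(a)–(e): forbidden (parity, ΔS, ΔL, ΔJ).
(b)–(c): forbidden (parity, ΔS, ΔJ).
(b)–(d): forbidden (ΔS).
(b)–(e): forbidden (ΔS, ΔL, ΔJ).
(c)–(d): allowed.
(c)–(e): allowed.
(d)–(e): forbidden (parity, ΔL, ΔJ).
Allowed pairs: 3 of 10.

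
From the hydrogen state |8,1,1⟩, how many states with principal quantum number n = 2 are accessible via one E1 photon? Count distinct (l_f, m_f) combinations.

1

E1 requires Δl = ±1, so l_f ∈ {0, 2}; with 0 ≤ l_f ≤ n_f−1 = 1, the allowed l_f values are {0}.
For l_f = 0: m_f ∈ {m_i−1, m_i, m_i+1} ∩ [−0, 0] = {0} → 1 state.
Total: 1.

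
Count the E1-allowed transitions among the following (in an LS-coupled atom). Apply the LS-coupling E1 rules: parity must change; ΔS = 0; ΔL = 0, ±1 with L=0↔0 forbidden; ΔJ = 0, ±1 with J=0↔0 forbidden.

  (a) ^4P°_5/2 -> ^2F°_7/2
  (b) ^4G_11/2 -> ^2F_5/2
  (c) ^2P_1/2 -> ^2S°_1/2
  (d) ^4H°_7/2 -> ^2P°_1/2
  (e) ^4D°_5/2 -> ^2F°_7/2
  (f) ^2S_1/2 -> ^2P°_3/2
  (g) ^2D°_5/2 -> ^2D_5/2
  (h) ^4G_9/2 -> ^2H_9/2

(a) forbidden (parity, ΔS, ΔL fail)
(b) forbidden (parity, ΔS, ΔJ fail)
(c) allowed
(d) forbidden (parity, ΔS, ΔL, ΔJ fail)
(e) forbidden (parity, ΔS fail)
(f) allowed
(g) allowed
(h) forbidden (parity, ΔS fail)
Total allowed: 3 of 8.

3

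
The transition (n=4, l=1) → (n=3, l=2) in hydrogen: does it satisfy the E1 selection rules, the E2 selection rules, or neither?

Δl = 2 − 1 = +1; l_i + l_f = 3.
E1 (Δl = ±1): satisfied.
E2 (Δl = 0,±2, l_i+l_f ≥ 2): not satisfied.

E1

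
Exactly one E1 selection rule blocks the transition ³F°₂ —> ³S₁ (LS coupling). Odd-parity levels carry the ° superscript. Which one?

ΔL = 0, ±1 (not L=0↔0): L: 3 → 0, ΔL = -3 — fails.
Parity must change: odd → even — passes.
ΔS = 0: S: 1 → 1 — passes.
ΔJ = 0, ±1 (not J=0↔0): J: 2 → 1, ΔJ = -1 — passes.

the ΔL = 0, ±1 rule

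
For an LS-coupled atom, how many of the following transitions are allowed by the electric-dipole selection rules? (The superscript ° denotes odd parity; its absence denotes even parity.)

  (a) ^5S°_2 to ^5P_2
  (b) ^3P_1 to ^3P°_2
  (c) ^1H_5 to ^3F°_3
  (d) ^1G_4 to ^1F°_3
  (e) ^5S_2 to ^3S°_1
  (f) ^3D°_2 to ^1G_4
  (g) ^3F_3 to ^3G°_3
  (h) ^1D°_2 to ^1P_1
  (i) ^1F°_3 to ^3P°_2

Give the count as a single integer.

(a) allowed
(b) allowed
(c) forbidden (ΔS, ΔL, ΔJ fail)
(d) allowed
(e) forbidden (ΔS, ΔL fail)
(f) forbidden (ΔS, ΔL, ΔJ fail)
(g) allowed
(h) allowed
(i) forbidden (parity, ΔS, ΔL fail)
Total allowed: 5 of 9.

5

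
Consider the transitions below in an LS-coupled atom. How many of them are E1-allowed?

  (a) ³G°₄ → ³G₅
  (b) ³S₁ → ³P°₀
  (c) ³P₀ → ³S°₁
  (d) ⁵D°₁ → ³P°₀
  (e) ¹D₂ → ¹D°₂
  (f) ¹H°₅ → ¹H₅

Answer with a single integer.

5

(a) allowed
(b) allowed
(c) allowed
(d) forbidden (parity, ΔS fail)
(e) allowed
(f) allowed
Total allowed: 5 of 6.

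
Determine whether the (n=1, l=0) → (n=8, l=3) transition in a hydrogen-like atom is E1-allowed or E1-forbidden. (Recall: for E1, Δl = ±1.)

forbidden

Initial l = 0, final l = 3, so Δl = +3. E1 requires Δl = ±1: violated.
The transition is electric-dipole forbidden.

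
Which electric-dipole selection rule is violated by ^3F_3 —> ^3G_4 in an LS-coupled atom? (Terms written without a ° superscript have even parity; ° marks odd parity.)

Reading off the term symbols: S 1→1, L 3→4, J 3→4, parity even→even.
Parity must change: even → even — fails.
ΔS = 0: S: 1 → 1 — passes.
ΔL = 0, ±1 (not L=0↔0): L: 3 → 4, ΔL = +1 — passes.
ΔJ = 0, ±1 (not J=0↔0): J: 3 → 4, ΔJ = +1 — passes.

parity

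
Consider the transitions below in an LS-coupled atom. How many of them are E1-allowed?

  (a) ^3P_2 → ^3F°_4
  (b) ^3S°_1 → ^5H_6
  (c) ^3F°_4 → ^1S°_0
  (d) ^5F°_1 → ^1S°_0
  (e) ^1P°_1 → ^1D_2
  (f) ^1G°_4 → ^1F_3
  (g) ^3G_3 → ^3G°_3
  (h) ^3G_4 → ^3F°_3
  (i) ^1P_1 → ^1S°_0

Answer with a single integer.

5

(a) forbidden (ΔL, ΔJ fail)
(b) forbidden (ΔS, ΔL, ΔJ fail)
(c) forbidden (parity, ΔS, ΔL, ΔJ fail)
(d) forbidden (parity, ΔS, ΔL fail)
(e) allowed
(f) allowed
(g) allowed
(h) allowed
(i) allowed
Total allowed: 5 of 9.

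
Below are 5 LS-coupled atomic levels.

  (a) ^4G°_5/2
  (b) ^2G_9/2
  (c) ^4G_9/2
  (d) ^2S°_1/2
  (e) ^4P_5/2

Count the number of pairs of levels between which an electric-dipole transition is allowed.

0

(a)–(b): forbidden (ΔS, ΔJ).
(a)–(c): forbidden (ΔJ).
(a)–(d): forbidden (parity, ΔS, ΔL, ΔJ).
(a)–(e): forbidden (ΔL).
(b)–(c): forbidden (parity, ΔS).
(b)–(d): forbidden (ΔL, ΔJ).
(b)–(e): forbidden (parity, ΔS, ΔL, ΔJ).
(c)–(d): forbidden (ΔS, ΔL, ΔJ).
(c)–(e): forbidden (parity, ΔL, ΔJ).
(d)–(e): forbidden (ΔS, ΔJ).
Allowed pairs: 0 of 10.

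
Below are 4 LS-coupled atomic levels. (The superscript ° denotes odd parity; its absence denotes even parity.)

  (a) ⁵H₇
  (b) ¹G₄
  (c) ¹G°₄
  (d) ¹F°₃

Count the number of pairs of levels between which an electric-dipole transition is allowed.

2

(a)–(b): forbidden (parity, ΔS, ΔJ).
(a)–(c): forbidden (ΔS, ΔJ).
(a)–(d): forbidden (ΔS, ΔL, ΔJ).
(b)–(c): allowed.
(b)–(d): allowed.
(c)–(d): forbidden (parity).
Allowed pairs: 2 of 6.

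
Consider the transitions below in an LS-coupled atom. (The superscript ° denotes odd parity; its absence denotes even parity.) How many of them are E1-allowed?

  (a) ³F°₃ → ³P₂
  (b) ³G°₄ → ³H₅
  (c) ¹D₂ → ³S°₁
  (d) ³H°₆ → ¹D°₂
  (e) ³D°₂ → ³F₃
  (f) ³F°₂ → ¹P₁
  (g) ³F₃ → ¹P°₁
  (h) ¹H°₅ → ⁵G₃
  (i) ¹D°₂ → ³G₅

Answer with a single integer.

2

(a) forbidden (ΔL fails)
(b) allowed
(c) forbidden (ΔS, ΔL fail)
(d) forbidden (parity, ΔS, ΔL, ΔJ fail)
(e) allowed
(f) forbidden (ΔS, ΔL fail)
(g) forbidden (ΔS, ΔL, ΔJ fail)
(h) forbidden (ΔS, ΔJ fail)
(i) forbidden (ΔS, ΔL, ΔJ fail)
Total allowed: 2 of 9.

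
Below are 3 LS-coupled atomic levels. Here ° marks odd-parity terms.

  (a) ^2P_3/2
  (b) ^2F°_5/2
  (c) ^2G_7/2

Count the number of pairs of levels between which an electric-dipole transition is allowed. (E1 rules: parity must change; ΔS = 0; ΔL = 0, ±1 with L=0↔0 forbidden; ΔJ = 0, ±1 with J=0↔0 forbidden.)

1

(a)–(b): forbidden (ΔL).
(a)–(c): forbidden (parity, ΔL, ΔJ).
(b)–(c): allowed.
Allowed pairs: 1 of 3.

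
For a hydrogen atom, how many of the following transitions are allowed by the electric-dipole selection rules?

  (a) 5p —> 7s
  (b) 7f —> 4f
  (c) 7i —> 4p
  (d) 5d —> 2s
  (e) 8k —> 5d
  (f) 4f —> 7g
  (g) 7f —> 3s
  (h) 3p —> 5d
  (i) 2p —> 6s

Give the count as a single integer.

4

(a) allowed
(b) forbidden — Δl = +0 (E1 requires Δl = ±1)
(c) forbidden — Δl = -5 (E1 requires Δl = ±1)
(d) forbidden — Δl = -2 (E1 requires Δl = ±1)
(e) forbidden — Δl = -5 (E1 requires Δl = ±1)
(f) allowed
(g) forbidden — Δl = -3 (E1 requires Δl = ±1)
(h) allowed
(i) allowed
Total allowed: 4 of 9.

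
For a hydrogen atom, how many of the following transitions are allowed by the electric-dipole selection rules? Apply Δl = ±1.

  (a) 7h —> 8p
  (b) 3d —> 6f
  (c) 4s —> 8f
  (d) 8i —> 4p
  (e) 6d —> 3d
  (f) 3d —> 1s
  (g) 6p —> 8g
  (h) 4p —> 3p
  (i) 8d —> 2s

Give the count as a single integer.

(a) forbidden — Δl = -4 (E1 requires Δl = ±1)
(b) allowed
(c) forbidden — Δl = +3 (E1 requires Δl = ±1)
(d) forbidden — Δl = -5 (E1 requires Δl = ±1)
(e) forbidden — Δl = +0 (E1 requires Δl = ±1)
(f) forbidden — Δl = -2 (E1 requires Δl = ±1)
(g) forbidden — Δl = +3 (E1 requires Δl = ±1)
(h) forbidden — Δl = +0 (E1 requires Δl = ±1)
(i) forbidden — Δl = -2 (E1 requires Δl = ±1)
Total allowed: 1 of 9.

1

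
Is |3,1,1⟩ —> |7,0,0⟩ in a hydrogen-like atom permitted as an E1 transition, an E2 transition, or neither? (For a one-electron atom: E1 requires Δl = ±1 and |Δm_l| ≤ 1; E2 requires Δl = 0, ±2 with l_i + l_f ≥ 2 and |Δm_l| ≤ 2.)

Δl = 0 − 1 = -1; l_i + l_f = 1.
Δm_l = -1.
E1 (Δl = ±1, |Δm_l| ≤ 1): satisfied.
E2 (Δl = 0,±2, l_i+l_f ≥ 2, |Δm_l| ≤ 2): not satisfied.

E1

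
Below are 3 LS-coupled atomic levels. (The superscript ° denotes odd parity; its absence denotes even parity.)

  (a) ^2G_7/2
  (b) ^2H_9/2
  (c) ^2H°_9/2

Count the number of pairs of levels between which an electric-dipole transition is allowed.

(a)–(b): forbidden (parity).
(a)–(c): allowed.
(b)–(c): allowed.
Allowed pairs: 2 of 3.

2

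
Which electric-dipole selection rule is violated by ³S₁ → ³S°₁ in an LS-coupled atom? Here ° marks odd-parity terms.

the L=0 ↔ L=0 exclusion

Reading off the term symbols: S 1→1, L 0→0, J 1→1, parity even→odd.
Parity must change: even → odd — ok.
ΔS = 0: S: 1 → 1 — ok.
ΔL = 0, ±1 (not L=0↔0): L: 0 → 0, ΔL = +0 — fails.
ΔJ = 0, ±1 (not J=0↔0): J: 1 → 1, ΔJ = +0 — ok.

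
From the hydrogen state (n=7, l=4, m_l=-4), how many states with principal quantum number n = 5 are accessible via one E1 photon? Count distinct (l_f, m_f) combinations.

E1 requires Δl = ±1, so l_f ∈ {3, 5}; with 0 ≤ l_f ≤ n_f−1 = 4, the allowed l_f values are {3}.
For l_f = 3: m_f ∈ {m_i−1, m_i, m_i+1} ∩ [−3, 3] = {-3} → 1 state.
Total: 1.

1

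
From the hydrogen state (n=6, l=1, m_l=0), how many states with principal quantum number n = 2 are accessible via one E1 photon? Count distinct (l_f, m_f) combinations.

1

E1 requires Δl = ±1, so l_f ∈ {0, 2}; with 0 ≤ l_f ≤ n_f−1 = 1, the allowed l_f values are {0}.
For l_f = 0: m_f ∈ {m_i−1, m_i, m_i+1} ∩ [−0, 0] = {0} → 1 state.
Total: 1.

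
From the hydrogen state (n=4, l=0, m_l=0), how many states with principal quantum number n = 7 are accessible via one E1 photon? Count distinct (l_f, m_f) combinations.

E1 requires Δl = ±1, so l_f ∈ {-1, 1}; with 0 ≤ l_f ≤ n_f−1 = 6, the allowed l_f values are {1}.
For l_f = 1: m_f ∈ {m_i−1, m_i, m_i+1} ∩ [−1, 1] = {-1, 0, 1} → 3 states.
Total: 3.

3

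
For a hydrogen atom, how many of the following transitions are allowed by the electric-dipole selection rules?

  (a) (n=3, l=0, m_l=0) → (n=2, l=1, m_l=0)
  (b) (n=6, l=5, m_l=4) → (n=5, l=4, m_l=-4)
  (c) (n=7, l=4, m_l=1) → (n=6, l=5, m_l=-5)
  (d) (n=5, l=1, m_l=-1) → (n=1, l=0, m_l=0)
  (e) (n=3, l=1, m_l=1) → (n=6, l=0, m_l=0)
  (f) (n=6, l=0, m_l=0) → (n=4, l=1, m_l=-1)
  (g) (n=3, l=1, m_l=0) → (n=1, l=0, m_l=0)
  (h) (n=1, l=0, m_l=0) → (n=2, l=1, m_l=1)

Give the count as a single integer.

6

(a) allowed
(b) forbidden — Δm_l = -8 (E1 requires Δm_l = 0, ±1)
(c) forbidden — Δm_l = -6 (E1 requires Δm_l = 0, ±1)
(d) allowed
(e) allowed
(f) allowed
(g) allowed
(h) allowed
Total allowed: 6 of 8.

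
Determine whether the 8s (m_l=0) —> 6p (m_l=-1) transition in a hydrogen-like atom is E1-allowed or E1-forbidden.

Initial l = 0, final l = 1, so Δl = +1. E1 requires Δl = ±1: passes.
m_l: 0 → -1 (Δm_l = -1). |Δm_l| ≤ 1 passes.
All E1 selection rules are satisfied.

allowed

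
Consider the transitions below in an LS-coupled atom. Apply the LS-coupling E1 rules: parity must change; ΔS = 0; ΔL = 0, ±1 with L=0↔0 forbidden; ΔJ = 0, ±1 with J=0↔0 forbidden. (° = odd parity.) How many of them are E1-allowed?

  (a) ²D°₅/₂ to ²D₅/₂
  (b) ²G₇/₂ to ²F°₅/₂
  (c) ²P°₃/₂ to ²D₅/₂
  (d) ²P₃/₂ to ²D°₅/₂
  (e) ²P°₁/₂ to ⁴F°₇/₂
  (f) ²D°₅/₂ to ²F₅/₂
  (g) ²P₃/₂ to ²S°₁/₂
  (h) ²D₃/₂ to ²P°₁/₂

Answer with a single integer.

(a) allowed
(b) allowed
(c) allowed
(d) allowed
(e) forbidden (parity, ΔS, ΔL, ΔJ fail)
(f) allowed
(g) allowed
(h) allowed
Total allowed: 7 of 8.

7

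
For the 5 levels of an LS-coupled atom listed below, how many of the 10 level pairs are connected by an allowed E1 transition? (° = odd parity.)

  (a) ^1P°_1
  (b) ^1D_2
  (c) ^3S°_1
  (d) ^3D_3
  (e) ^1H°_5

1

(a)–(b): allowed.
(a)–(c): forbidden (parity, ΔS).
(a)–(d): forbidden (ΔS, ΔJ).
(a)–(e): forbidden (parity, ΔL, ΔJ).
(b)–(c): forbidden (ΔS, ΔL).
(b)–(d): forbidden (parity, ΔS).
(b)–(e): forbidden (ΔL, ΔJ).
(c)–(d): forbidden (ΔL, ΔJ).
(c)–(e): forbidden (parity, ΔS, ΔL, ΔJ).
(d)–(e): forbidden (ΔS, ΔL, ΔJ).
Allowed pairs: 1 of 10.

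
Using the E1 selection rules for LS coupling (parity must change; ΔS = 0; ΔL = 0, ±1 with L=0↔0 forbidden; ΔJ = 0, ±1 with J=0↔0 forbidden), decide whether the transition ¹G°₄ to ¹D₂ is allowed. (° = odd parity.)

Parity must change: odd → even — ok.
ΔS = 0: S: 0 → 0 — ok.
ΔL = 0, ±1 (not L=0↔0): L: 4 → 2, ΔL = -2 — fails.
ΔJ = 0, ±1 (not J=0↔0): J: 4 → 2, ΔJ = -2 — fails.
Rule(s) violated: ΔL, ΔJ.

forbidden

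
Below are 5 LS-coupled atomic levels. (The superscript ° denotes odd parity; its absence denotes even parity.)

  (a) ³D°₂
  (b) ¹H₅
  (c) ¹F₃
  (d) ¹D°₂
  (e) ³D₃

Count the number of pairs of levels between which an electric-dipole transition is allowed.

2

(a)–(b): forbidden (ΔS, ΔL, ΔJ).
(a)–(c): forbidden (ΔS).
(a)–(d): forbidden (parity, ΔS).
(a)–(e): allowed.
(b)–(c): forbidden (parity, ΔL, ΔJ).
(b)–(d): forbidden (ΔL, ΔJ).
(b)–(e): forbidden (parity, ΔS, ΔL, ΔJ).
(c)–(d): allowed.
(c)–(e): forbidden (parity, ΔS).
(d)–(e): forbidden (ΔS).
Allowed pairs: 2 of 10.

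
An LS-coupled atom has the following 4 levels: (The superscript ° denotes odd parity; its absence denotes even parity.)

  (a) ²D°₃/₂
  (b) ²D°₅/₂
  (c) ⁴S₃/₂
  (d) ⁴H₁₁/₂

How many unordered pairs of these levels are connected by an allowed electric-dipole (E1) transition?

(a)–(b): forbidden (parity).
(a)–(c): forbidden (ΔS, ΔL).
(a)–(d): forbidden (ΔS, ΔL, ΔJ).
(b)–(c): forbidden (ΔS, ΔL).
(b)–(d): forbidden (ΔS, ΔL, ΔJ).
(c)–(d): forbidden (parity, ΔL, ΔJ).
Allowed pairs: 0 of 6.

0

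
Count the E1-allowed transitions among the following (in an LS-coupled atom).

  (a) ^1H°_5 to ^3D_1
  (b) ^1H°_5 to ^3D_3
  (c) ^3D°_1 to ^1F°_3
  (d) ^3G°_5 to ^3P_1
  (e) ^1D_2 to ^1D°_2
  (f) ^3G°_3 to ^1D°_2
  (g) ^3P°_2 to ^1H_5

(a) forbidden (ΔS, ΔL, ΔJ fail)
(b) forbidden (ΔS, ΔL, ΔJ fail)
(c) forbidden (parity, ΔS, ΔJ fail)
(d) forbidden (ΔL, ΔJ fail)
(e) allowed
(f) forbidden (parity, ΔS, ΔL fail)
(g) forbidden (ΔS, ΔL, ΔJ fail)
Total allowed: 1 of 7.

1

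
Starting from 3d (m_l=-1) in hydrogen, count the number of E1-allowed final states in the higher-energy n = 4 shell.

E1 requires Δl = ±1, so l_f ∈ {1, 3}; with 0 ≤ l_f ≤ n_f−1 = 3, the allowed l_f values are {1, 3}.
For l_f = 1: m_f ∈ {m_i−1, m_i, m_i+1} ∩ [−1, 1] = {-1, 0} → 2 states.
For l_f = 3: m_f ∈ {m_i−1, m_i, m_i+1} ∩ [−3, 3] = {-2, -1, 0} → 3 states.
Total: 5.

5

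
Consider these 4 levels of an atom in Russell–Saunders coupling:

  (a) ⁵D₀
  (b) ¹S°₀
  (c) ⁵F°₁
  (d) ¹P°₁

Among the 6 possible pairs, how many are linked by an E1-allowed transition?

1

(a)–(b): forbidden (ΔS, ΔL, ΔJ).
(a)–(c): allowed.
(a)–(d): forbidden (ΔS).
(b)–(c): forbidden (parity, ΔS, ΔL).
(b)–(d): forbidden (parity).
(c)–(d): forbidden (parity, ΔS, ΔL).
Allowed pairs: 1 of 6.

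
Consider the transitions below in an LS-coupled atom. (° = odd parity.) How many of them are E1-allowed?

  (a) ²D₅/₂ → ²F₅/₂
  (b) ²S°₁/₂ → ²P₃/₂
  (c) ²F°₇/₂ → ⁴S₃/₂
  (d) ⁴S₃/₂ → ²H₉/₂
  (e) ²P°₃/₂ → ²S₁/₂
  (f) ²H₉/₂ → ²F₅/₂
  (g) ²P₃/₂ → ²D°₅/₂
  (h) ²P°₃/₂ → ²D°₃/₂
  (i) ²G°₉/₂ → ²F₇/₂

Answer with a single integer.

4

(a) forbidden (parity fails)
(b) allowed
(c) forbidden (ΔS, ΔL, ΔJ fail)
(d) forbidden (parity, ΔS, ΔL, ΔJ fail)
(e) allowed
(f) forbidden (parity, ΔL, ΔJ fail)
(g) allowed
(h) forbidden (parity fails)
(i) allowed
Total allowed: 4 of 9.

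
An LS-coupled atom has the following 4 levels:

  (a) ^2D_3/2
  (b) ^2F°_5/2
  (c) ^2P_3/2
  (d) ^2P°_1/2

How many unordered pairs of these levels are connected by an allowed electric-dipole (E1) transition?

(a)–(b): allowed.
(a)–(c): forbidden (parity).
(a)–(d): allowed.
(b)–(c): forbidden (ΔL).
(b)–(d): forbidden (parity, ΔL, ΔJ).
(c)–(d): allowed.
Allowed pairs: 3 of 6.

3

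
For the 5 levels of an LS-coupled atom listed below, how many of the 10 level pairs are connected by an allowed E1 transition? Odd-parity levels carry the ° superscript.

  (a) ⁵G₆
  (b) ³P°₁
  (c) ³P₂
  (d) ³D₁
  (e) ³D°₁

(a)–(b): forbidden (ΔS, ΔL, ΔJ).
(a)–(c): forbidden (parity, ΔS, ΔL, ΔJ).
(a)–(d): forbidden (parity, ΔS, ΔL, ΔJ).
(a)–(e): forbidden (ΔS, ΔL, ΔJ).
(b)–(c): allowed.
(b)–(d): allowed.
(b)–(e): forbidden (parity).
(c)–(d): forbidden (parity).
(c)–(e): allowed.
(d)–(e): allowed.
Allowed pairs: 4 of 10.

4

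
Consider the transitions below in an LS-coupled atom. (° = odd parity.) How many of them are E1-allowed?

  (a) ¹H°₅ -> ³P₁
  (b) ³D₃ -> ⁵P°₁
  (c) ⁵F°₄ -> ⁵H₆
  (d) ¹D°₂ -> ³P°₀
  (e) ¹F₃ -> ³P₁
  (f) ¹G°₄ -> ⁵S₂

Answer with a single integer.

0

(a) forbidden (ΔS, ΔL, ΔJ fail)
(b) forbidden (ΔS, ΔJ fail)
(c) forbidden (ΔL, ΔJ fail)
(d) forbidden (parity, ΔS, ΔJ fail)
(e) forbidden (parity, ΔS, ΔL, ΔJ fail)
(f) forbidden (ΔS, ΔL, ΔJ fail)
Total allowed: 0 of 6.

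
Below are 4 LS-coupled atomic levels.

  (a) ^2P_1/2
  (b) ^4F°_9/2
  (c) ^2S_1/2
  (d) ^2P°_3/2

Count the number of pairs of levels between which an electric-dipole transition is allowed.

(a)–(b): forbidden (ΔS, ΔL, ΔJ).
(a)–(c): forbidden (parity).
(a)–(d): allowed.
(b)–(c): forbidden (ΔS, ΔL, ΔJ).
(b)–(d): forbidden (parity, ΔS, ΔL, ΔJ).
(c)–(d): allowed.
Allowed pairs: 2 of 6.

2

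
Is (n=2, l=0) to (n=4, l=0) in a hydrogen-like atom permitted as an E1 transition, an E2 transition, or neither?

neither

Δl = 0 − 0 = +0; l_i + l_f = 0.
E1 (Δl = ±1): not satisfied.
E2 (Δl = 0,±2, l_i+l_f ≥ 2): not satisfied.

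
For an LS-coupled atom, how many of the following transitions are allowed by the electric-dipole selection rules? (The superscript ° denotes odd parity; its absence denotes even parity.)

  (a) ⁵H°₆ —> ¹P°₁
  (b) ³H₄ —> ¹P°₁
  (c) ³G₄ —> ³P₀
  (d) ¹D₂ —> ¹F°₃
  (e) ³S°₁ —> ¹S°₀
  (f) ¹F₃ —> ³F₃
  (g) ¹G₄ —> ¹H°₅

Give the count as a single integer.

(a) forbidden (parity, ΔS, ΔL, ΔJ fail)
(b) forbidden (ΔS, ΔL, ΔJ fail)
(c) forbidden (parity, ΔL, ΔJ fail)
(d) allowed
(e) forbidden (parity, ΔS, ΔL fail)
(f) forbidden (parity, ΔS fail)
(g) allowed
Total allowed: 2 of 7.

2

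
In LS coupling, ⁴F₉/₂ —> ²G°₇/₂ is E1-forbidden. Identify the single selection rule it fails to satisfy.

Reading off the term symbols: S 3/2→1/2, L 3→4, J 9/2→7/2, parity even→odd.
Parity must change: even → odd — satisfied.
ΔS = 0: S: 3/2 → 1/2 — violated.
ΔL = 0, ±1 (not L=0↔0): L: 3 → 4, ΔL = +1 — satisfied.
ΔJ = 0, ±1 (not J=0↔0): J: 9/2 → 7/2, ΔJ = -1 — satisfied.

the ΔS = 0 rule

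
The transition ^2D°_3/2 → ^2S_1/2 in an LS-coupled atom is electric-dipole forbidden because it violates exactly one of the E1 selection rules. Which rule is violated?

the ΔL = 0, ±1 rule

Initial level: S=1/2, L=2, J=3/2, parity odd. Final level: S=1/2, L=0, J=1/2, parity even.
Parity must change: odd → even — ✓.
ΔS = 0: S: 1/2 → 1/2 — ✓.
ΔL = 0, ±1 (not L=0↔0): L: 2 → 0, ΔL = -2 — ✗.
ΔJ = 0, ±1 (not J=0↔0): J: 3/2 → 1/2, ΔJ = -1 — ✓.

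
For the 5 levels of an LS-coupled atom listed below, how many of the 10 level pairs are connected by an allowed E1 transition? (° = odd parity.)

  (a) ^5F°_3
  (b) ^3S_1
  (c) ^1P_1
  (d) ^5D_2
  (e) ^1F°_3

(a)–(b): forbidden (ΔS, ΔL, ΔJ).
(a)–(c): forbidden (ΔS, ΔL, ΔJ).
(a)–(d): allowed.
(a)–(e): forbidden (parity, ΔS).
(b)–(c): forbidden (parity, ΔS).
(b)–(d): forbidden (parity, ΔS, ΔL).
(b)–(e): forbidden (ΔS, ΔL, ΔJ).
(c)–(d): forbidden (parity, ΔS).
(c)–(e): forbidden (ΔL, ΔJ).
(d)–(e): forbidden (ΔS).
Allowed pairs: 1 of 10.

1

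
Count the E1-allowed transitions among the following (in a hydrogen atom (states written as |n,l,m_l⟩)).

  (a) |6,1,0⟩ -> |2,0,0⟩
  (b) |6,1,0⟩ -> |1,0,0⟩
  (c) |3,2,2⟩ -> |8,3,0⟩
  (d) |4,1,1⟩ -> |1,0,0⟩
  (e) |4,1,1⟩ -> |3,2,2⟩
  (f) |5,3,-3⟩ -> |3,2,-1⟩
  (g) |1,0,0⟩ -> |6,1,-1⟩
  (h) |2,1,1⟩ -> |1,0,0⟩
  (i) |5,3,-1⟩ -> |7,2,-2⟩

(a) allowed
(b) allowed
(c) forbidden — Δm_l = -2 (E1 requires Δm_l = 0, ±1)
(d) allowed
(e) allowed
(f) forbidden — Δm_l = +2 (E1 requires Δm_l = 0, ±1)
(g) allowed
(h) allowed
(i) allowed
Total allowed: 7 of 9.

7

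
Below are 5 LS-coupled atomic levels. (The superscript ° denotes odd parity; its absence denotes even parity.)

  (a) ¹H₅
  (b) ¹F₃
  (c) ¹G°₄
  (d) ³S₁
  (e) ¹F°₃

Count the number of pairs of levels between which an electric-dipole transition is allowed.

3

(a)–(b): forbidden (parity, ΔL, ΔJ).
(a)–(c): allowed.
(a)–(d): forbidden (parity, ΔS, ΔL, ΔJ).
(a)–(e): forbidden (ΔL, ΔJ).
(b)–(c): allowed.
(b)–(d): forbidden (parity, ΔS, ΔL, ΔJ).
(b)–(e): allowed.
(c)–(d): forbidden (ΔS, ΔL, ΔJ).
(c)–(e): forbidden (parity).
(d)–(e): forbidden (ΔS, ΔL, ΔJ).
Allowed pairs: 3 of 10.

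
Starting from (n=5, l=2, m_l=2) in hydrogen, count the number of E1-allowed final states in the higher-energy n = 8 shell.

4

E1 requires Δl = ±1, so l_f ∈ {1, 3}; with 0 ≤ l_f ≤ n_f−1 = 7, the allowed l_f values are {1, 3}.
For l_f = 1: m_f ∈ {m_i−1, m_i, m_i+1} ∩ [−1, 1] = {1} → 1 state.
For l_f = 3: m_f ∈ {m_i−1, m_i, m_i+1} ∩ [−3, 3] = {1, 2, 3} → 3 states.
Total: 4.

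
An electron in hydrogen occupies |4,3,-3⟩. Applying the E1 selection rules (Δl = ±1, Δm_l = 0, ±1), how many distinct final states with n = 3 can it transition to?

E1 requires Δl = ±1, so l_f ∈ {2, 4}; with 0 ≤ l_f ≤ n_f−1 = 2, the allowed l_f values are {2}.
For l_f = 2: m_f ∈ {m_i−1, m_i, m_i+1} ∩ [−2, 2] = {-2} → 1 state.
Total: 1.

1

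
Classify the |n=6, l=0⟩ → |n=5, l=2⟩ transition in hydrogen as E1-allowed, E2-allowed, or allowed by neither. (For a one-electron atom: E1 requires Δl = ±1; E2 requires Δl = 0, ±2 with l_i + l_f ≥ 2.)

E2

Δl = 2 − 0 = +2; l_i + l_f = 2.
E1 (Δl = ±1): not satisfied.
E2 (Δl = 0,±2, l_i+l_f ≥ 2): satisfied.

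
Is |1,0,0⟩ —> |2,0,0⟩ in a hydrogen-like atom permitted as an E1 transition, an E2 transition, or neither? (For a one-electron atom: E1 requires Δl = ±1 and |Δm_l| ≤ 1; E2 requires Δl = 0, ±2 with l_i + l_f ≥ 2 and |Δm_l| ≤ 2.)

neither

Δl = 0 − 0 = +0; l_i + l_f = 0.
Δm_l = +0.
E1 (Δl = ±1, |Δm_l| ≤ 1): not satisfied.
E2 (Δl = 0,±2, l_i+l_f ≥ 2, |Δm_l| ≤ 2): not satisfied.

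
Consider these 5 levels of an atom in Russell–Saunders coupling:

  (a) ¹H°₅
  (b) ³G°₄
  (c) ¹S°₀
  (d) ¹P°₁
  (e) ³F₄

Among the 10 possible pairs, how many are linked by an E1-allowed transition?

(a)–(b): forbidden (parity, ΔS).
(a)–(c): forbidden (parity, ΔL, ΔJ).
(a)–(d): forbidden (parity, ΔL, ΔJ).
(a)–(e): forbidden (ΔS, ΔL).
(b)–(c): forbidden (parity, ΔS, ΔL, ΔJ).
(b)–(d): forbidden (parity, ΔS, ΔL, ΔJ).
(b)–(e): allowed.
(c)–(d): forbidden (parity).
(c)–(e): forbidden (ΔS, ΔL, ΔJ).
(d)–(e): forbidden (ΔS, ΔL, ΔJ).
Allowed pairs: 1 of 10.

1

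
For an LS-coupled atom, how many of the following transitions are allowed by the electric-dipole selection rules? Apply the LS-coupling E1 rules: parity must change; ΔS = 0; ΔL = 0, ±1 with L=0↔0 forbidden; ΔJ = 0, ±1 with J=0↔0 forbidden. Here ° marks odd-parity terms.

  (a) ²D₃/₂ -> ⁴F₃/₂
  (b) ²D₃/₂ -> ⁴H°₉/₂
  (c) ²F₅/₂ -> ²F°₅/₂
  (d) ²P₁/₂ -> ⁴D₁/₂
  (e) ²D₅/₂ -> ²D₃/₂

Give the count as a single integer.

1

(a) forbidden (parity, ΔS fail)
(b) forbidden (ΔS, ΔL, ΔJ fail)
(c) allowed
(d) forbidden (parity, ΔS fail)
(e) forbidden (parity fails)
Total allowed: 1 of 5.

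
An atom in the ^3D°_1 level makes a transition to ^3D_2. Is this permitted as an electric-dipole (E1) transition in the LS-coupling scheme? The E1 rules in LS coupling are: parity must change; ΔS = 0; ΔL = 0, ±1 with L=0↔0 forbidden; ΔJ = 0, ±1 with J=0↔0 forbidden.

Reading off the term symbols: S 1→1, L 2→2, J 1→2, parity odd→even.
Parity must change: odd → even — ✓.
ΔS = 0: S: 1 → 1 — ✓.
ΔL = 0, ±1 (not L=0↔0): L: 2 → 2, ΔL = +0 — ✓.
ΔJ = 0, ±1 (not J=0↔0): J: 1 → 2, ΔJ = +1 — ✓.
All four E1 rules are satisfied.

allowed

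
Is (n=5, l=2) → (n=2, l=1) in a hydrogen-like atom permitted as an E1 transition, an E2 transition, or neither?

E1

Δl = 1 − 2 = -1; l_i + l_f = 3.
E1 (Δl = ±1): satisfied.
E2 (Δl = 0,±2, l_i+l_f ≥ 2): not satisfied.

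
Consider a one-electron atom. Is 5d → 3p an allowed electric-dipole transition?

Δl = 1 − 2 = -1; the E1 rule Δl = ±1 is ok.
All E1 selection rules are satisfied.

allowed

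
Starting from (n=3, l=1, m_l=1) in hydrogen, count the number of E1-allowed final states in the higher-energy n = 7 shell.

E1 requires Δl = ±1, so l_f ∈ {0, 2}; with 0 ≤ l_f ≤ n_f−1 = 6, the allowed l_f values are {0, 2}.
For l_f = 0: m_f ∈ {m_i−1, m_i, m_i+1} ∩ [−0, 0] = {0} → 1 state.
For l_f = 2: m_f ∈ {m_i−1, m_i, m_i+1} ∩ [−2, 2] = {0, 1, 2} → 3 states.
Total: 4.

4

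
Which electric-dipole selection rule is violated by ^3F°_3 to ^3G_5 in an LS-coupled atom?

ΔJ = 0, ±1 (not J=0↔0): J: 3 → 5, ΔJ = +2 — violated.
ΔL = 0, ±1 (not L=0↔0): L: 3 → 4, ΔL = +1 — satisfied.
Parity must change: odd → even — satisfied.
ΔS = 0: S: 1 → 1 — satisfied.

the ΔJ = 0, ±1 rule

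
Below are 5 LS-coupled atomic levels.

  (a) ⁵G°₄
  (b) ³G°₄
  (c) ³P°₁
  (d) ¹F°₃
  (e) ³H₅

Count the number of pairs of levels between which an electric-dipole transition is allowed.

(a)–(b): forbidden (parity, ΔS).
(a)–(c): forbidden (parity, ΔS, ΔL, ΔJ).
(a)–(d): forbidden (parity, ΔS).
(a)–(e): forbidden (ΔS).
(b)–(c): forbidden (parity, ΔL, ΔJ).
(b)–(d): forbidden (parity, ΔS).
(b)–(e): allowed.
(c)–(d): forbidden (parity, ΔS, ΔL, ΔJ).
(c)–(e): forbidden (ΔL, ΔJ).
(d)–(e): forbidden (ΔS, ΔL, ΔJ).
Allowed pairs: 1 of 10.

1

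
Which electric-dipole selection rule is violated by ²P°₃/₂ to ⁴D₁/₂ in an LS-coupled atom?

the ΔS = 0 rule

ΔL = 0, ±1 (not L=0↔0): L: 1 → 2, ΔL = +1 — ok.
ΔS = 0: S: 1/2 → 3/2 — fails.
ΔJ = 0, ±1 (not J=0↔0): J: 3/2 → 1/2, ΔJ = -1 — ok.
Parity must change: odd → even — ok.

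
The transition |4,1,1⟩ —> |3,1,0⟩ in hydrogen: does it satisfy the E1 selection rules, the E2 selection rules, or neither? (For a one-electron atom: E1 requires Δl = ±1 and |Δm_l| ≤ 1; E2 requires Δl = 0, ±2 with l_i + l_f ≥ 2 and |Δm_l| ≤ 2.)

Δl = 1 − 1 = +0; l_i + l_f = 2.
Δm_l = -1.
E1 (Δl = ±1, |Δm_l| ≤ 1): not satisfied.
E2 (Δl = 0,±2, l_i+l_f ≥ 2, |Δm_l| ≤ 2): satisfied.

E2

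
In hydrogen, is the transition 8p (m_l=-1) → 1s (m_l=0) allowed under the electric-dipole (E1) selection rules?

allowed

Initial l = 1, final l = 0, so Δl = -1. E1 requires Δl = ±1: ok.
m_l: -1 → 0 (Δm_l = +1). |Δm_l| ≤ 1 ok.
All E1 selection rules are satisfied.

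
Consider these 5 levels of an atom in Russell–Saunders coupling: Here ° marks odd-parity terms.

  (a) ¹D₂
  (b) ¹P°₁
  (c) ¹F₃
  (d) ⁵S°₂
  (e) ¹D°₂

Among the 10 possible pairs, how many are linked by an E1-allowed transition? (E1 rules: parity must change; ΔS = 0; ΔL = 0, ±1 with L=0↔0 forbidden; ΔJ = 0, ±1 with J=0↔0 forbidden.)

(a)–(b): allowed.
(a)–(c): forbidden (parity).
(a)–(d): forbidden (ΔS, ΔL).
(a)–(e): allowed.
(b)–(c): forbidden (ΔL, ΔJ).
(b)–(d): forbidden (parity, ΔS).
(b)–(e): forbidden (parity).
(c)–(d): forbidden (ΔS, ΔL).
(c)–(e): allowed.
(d)–(e): forbidden (parity, ΔS, ΔL).
Allowed pairs: 3 of 10.

3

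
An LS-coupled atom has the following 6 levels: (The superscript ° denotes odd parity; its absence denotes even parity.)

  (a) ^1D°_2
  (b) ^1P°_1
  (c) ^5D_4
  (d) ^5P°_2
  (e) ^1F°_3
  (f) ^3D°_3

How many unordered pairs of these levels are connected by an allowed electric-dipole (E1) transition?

(a)–(b): forbidden (parity).
(a)–(c): forbidden (ΔS, ΔJ).
(a)–(d): forbidden (parity, ΔS).
(a)–(e): forbidden (parity).
(a)–(f): forbidden (parity, ΔS).
(b)–(c): forbidden (ΔS, ΔJ).
(b)–(d): forbidden (parity, ΔS).
(b)–(e): forbidden (parity, ΔL, ΔJ).
(b)–(f): forbidden (parity, ΔS, ΔJ).
(c)–(d): forbidden (ΔJ).
(c)–(e): forbidden (ΔS).
(c)–(f): forbidden (ΔS).
(d)–(e): forbidden (parity, ΔS, ΔL).
(d)–(f): forbidden (parity, ΔS).
(e)–(f): forbidden (parity, ΔS).
Allowed pairs: 0 of 15.

0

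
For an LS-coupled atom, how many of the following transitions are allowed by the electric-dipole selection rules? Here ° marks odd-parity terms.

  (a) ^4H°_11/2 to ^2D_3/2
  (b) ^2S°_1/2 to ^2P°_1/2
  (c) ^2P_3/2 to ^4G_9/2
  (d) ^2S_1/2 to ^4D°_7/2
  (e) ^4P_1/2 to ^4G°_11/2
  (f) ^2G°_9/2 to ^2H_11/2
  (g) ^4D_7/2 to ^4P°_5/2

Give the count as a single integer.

(a) forbidden (ΔS, ΔL, ΔJ fail)
(b) forbidden (parity fails)
(c) forbidden (parity, ΔS, ΔL, ΔJ fail)
(d) forbidden (ΔS, ΔL, ΔJ fail)
(e) forbidden (ΔL, ΔJ fail)
(f) allowed
(g) allowed
Total allowed: 2 of 7.

2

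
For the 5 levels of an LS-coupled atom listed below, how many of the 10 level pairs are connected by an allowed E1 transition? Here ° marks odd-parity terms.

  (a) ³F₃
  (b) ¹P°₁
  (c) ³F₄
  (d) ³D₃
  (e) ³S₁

(a)–(b): forbidden (ΔS, ΔL, ΔJ).
(a)–(c): forbidden (parity).
(a)–(d): forbidden (parity).
(a)–(e): forbidden (parity, ΔL, ΔJ).
(b)–(c): forbidden (ΔS, ΔL, ΔJ).
(b)–(d): forbidden (ΔS, ΔJ).
(b)–(e): forbidden (ΔS).
(c)–(d): forbidden (parity).
(c)–(e): forbidden (parity, ΔL, ΔJ).
(d)–(e): forbidden (parity, ΔL, ΔJ).
Allowed pairs: 0 of 10.

0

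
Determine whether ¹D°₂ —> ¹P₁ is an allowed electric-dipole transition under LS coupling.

ΔS = 0: S: 0 → 0 — passes.
ΔL = 0, ±1 (not L=0↔0): L: 2 → 1, ΔL = -1 — passes.
Parity must change: odd → even — passes.
ΔJ = 0, ±1 (not J=0↔0): J: 2 → 1, ΔJ = -1 — passes.
All four E1 rules are satisfied.

allowed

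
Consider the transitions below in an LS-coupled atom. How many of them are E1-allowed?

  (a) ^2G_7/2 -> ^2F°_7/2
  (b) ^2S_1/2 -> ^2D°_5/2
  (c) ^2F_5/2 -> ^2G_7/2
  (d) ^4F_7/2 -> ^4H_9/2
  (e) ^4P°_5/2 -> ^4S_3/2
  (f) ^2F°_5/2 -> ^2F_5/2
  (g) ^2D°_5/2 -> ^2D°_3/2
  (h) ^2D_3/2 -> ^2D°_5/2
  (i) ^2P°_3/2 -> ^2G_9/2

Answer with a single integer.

4

(a) allowed
(b) forbidden (ΔL, ΔJ fail)
(c) forbidden (parity fails)
(d) forbidden (parity, ΔL fail)
(e) allowed
(f) allowed
(g) forbidden (parity fails)
(h) allowed
(i) forbidden (ΔL, ΔJ fail)
Total allowed: 4 of 9.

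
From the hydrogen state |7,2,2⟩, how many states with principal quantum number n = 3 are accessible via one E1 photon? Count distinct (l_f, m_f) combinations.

1

E1 requires Δl = ±1, so l_f ∈ {1, 3}; with 0 ≤ l_f ≤ n_f−1 = 2, the allowed l_f values are {1}.
For l_f = 1: m_f ∈ {m_i−1, m_i, m_i+1} ∩ [−1, 1] = {1} → 1 state.
Total: 1.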